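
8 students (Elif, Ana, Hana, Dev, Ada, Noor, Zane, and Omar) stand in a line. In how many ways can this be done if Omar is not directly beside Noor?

30240

Of the 8! = 40320 arrangements, those with Omar and Noor adjacent number 2 × 7! = 10080 (treat the pair as a block with 2 internal orders).
Complementary counting: 40320 − 10080 = 30240.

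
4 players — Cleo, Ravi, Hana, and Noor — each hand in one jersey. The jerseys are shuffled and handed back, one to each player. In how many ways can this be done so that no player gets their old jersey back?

9

This is the derangement count D_4: permutations of 4 items with no fixed point.
By inclusion–exclusion this is Σ_{j=0}^{4} (−1)^j C(4,j)·(4−j)!.
Computing: 24 − 24 + 12 − 4 + 1 = 9.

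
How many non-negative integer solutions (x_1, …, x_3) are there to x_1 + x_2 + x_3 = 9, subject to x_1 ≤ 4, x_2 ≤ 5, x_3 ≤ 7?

27

Ignoring the caps, the number of non-negative solutions to x_1+…+x_3 = 9 is C(11,2) = 55.
Subtract solutions that violate a single cap (substitute x_i' = x_i − (cap_i+1)): x_1 ≥ 5 gives C(6,2) = 15; x_2 ≥ 6 gives C(5,2) = 10; x_3 ≥ 8 gives C(3,2) = 3. Together 28.
No two caps can be exceeded simultaneously, so the pair terms are all 0.
By inclusion–exclusion the count is 55 − 28 + 0 = 27.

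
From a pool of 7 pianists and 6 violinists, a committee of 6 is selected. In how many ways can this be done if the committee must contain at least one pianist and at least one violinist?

Unrestricted: C(13,6) = 1716 ways to pick any 6 of the 13.
Selections missing a whole group: no pianists → C(6,6) = 1; no violinists → C(7,6) = 7.
Both groups omitted at once is impossible, so 1716 − 8 = 1708.

1708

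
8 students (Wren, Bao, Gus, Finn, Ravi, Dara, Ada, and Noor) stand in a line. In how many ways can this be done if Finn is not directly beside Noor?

30240

There are 8! = 40320 arrangements in all. If Finn and Noor are adjacent, merging them into one block gives 2·(7)! = 10080 arrangements.
So 40320 − 10080 = 30240 arrangements keep them apart.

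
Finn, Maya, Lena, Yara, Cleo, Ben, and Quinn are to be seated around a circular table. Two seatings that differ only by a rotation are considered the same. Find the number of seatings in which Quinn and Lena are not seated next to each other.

480

Without the restriction there are (6)! = 720 seatings.
Those with Quinn next to Lena: fuse the pair into one unit and seat 6 units around a circle — 2·(5)! = 240.
Subtracting, 720 − 240 = 480.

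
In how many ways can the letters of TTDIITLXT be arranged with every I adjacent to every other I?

1680

Treat the 2 copies of I as a single block. The multiset to arrange is then {II, D, L, T, T, T, T, X}, 8 items in all.
That gives (8)!/(4!) = 1680 arrangements.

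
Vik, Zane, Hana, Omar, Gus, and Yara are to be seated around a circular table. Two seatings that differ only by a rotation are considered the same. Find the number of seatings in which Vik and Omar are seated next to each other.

Glue Vik and Omar into a block (2 internal orders). Seating 5 units around a circle gives (4)! arrangements.
So 2 × (4)! = 2 × 24 = 48.

48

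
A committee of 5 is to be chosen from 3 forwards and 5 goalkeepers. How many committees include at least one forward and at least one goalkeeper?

With no constraint there are C(8,5) = 56 possible selections.
Subtract selections that omit an entire group: no forwards → C(5,5) = 1; no goalkeepers → C(3,5) = 0.
Both groups omitted at once is impossible, so 56 − 1 = 55.

55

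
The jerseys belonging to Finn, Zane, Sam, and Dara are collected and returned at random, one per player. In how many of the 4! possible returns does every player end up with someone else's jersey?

This is the derangement count D_4: permutations of 4 items with no fixed point.
By inclusion–exclusion this is Σ_{j=0}^{4} (−1)^j C(4,j)·(4−j)!.
Computing: 24 − 24 + 12 − 4 + 1 = 9.

9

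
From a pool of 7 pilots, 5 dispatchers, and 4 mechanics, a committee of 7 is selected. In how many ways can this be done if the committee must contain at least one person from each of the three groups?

10283

Unrestricted: C(16,7) = 11440 ways to pick any 7 of the 16.
Selections missing a whole group: no pilots → C(9,7) = 36; no dispatchers → C(11,7) = 330; no mechanics → C(12,7) = 792.
Add back selections omitting two groups (i.e. drawn from a single group): C(7,7) + C(5,7) + C(4,7) = 1.
By inclusion–exclusion: 11440 − 1158 + 1 = 10283.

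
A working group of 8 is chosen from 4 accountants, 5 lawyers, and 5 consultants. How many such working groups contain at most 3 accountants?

Split by how many accountants are chosen (0 through 3).
Sum: C(4,0)·C(10,8) + C(4,1)·C(10,7) + C(4,2)·C(10,6) + C(4,3)·C(10,5) = 45 + 480 + 1260 + 1008 = 2793.

2793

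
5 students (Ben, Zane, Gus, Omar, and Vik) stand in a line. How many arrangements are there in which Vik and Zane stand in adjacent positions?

Place the 3 others and the Vik-Zane pair as 4 objects in a line; the pair has 2 internal arrangements.
That gives 2 × 4! = 2 × 24 = 48.

48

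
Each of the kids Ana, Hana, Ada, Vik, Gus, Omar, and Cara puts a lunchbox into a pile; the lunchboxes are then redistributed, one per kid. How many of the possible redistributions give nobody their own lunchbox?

This is the derangement count D_7: permutations of 7 items with no fixed point.
By inclusion–exclusion this is Σ_{j=0}^{7} (−1)^j C(7,j)·(7−j)!.
Computing: 5040 − 5040 + 2520 − 840 + 210 − 42 + 7 − 1 = 1854.

1854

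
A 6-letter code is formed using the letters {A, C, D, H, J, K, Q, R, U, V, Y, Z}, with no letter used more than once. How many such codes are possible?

Choose and order 6 of the 12 symbols: the first letter has 12 options, the next 11, and so on down to 7.
That product is 12 × 11 × 10 × 9 × 8 × 7 = 665280.

665280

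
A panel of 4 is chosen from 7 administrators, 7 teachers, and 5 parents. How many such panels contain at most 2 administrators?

Split by how many administrators are chosen (0 through 2).
Sum: C(7,0)·C(12,4) + C(7,1)·C(12,3) + C(7,2)·C(12,2) = 495 + 1540 + 1386 = 3421.

3421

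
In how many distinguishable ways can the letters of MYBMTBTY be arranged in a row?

The 8 letters of MYBMTBTY have repeats: B appearing twice, M appearing twice, T appearing twice, and Y appearing twice.
Dividing 8! = 40320 by 2!·2!·2!·2! = 16 for the repeated letters gives 2520.

2520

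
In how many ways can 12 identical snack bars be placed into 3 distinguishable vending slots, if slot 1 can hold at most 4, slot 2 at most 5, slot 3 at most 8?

20

Ignoring the caps, the number of non-negative solutions to x_1+…+x_3 = 12 is C(14,2) = 91.
Subtract solutions that violate a single cap (substitute x_i' = x_i − (cap_i+1)): x_1 ≥ 5 gives C(9,2) = 36; x_2 ≥ 6 gives C(8,2) = 28; x_3 ≥ 9 gives C(5,2) = 10. Together 74.
Add back pairs where two caps are both exceeded: 3 + 0 + 0 = 3.
By inclusion–exclusion the count is 91 − 74 + 3 = 20.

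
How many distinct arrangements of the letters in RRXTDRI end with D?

120

Fix D in the last position and arrange the remaining 6 letters.
Those 6 letters have R appearing 3 times, giving (6)!/(3!) = 120.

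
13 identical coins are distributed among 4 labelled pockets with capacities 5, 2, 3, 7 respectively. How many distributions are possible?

By stars and bars, unrestricted non-negative solutions to x_1+…+x_4 = 13 number C(13+3,3) = 560.
Subtract solutions that violate a single cap (substitute x_i' = x_i − (cap_i+1)): x_1 ≥ 6 gives C(10,3) = 120; x_2 ≥ 3 gives C(13,3) = 286; x_3 ≥ 4 gives C(12,3) = 220; x_4 ≥ 8 gives C(8,3) = 56. Together 682.
Add back pairs where two caps are both exceeded: 35 + 20 + 0 + 84 + 10 + 4 = 153.
Subtract triples: 1 + 0 + 0 + 0 = 1.
By inclusion–exclusion the count is 560 − 682 + 153 − 1 = 30.

30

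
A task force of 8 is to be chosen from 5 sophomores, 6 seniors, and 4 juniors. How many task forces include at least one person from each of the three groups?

With no constraint there are C(15,8) = 6435 possible selections.
Subtract selections that omit an entire group: no sophomores → C(10,8) = 45; no seniors → C(9,8) = 9; no juniors → C(11,8) = 165.
Add back selections omitting two groups (i.e. drawn from a single group): C(5,8) + C(6,8) + C(4,8) = 0.
By inclusion–exclusion: 6435 − 219 + 0 = 6216.

6216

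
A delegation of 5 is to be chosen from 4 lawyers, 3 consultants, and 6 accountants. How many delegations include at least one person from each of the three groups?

Unrestricted: C(13,5) = 1287 ways to pick any 5 of the 13.
Selections missing a whole group: no lawyers → C(9,5) = 126; no consultants → C(10,5) = 252; no accountants → C(7,5) = 21.
Add back selections omitting two groups (i.e. drawn from a single group): C(4,5) + C(3,5) + C(6,5) = 6.
By inclusion–exclusion: 1287 − 399 + 6 = 894.

894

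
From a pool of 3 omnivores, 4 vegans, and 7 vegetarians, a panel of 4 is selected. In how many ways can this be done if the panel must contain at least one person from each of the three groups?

Total 4-person selections from all 14: C(14,4) = 1001.
Subtract selections that omit an entire group: no omnivores → C(11,4) = 330; no vegans → C(10,4) = 210; no vegetarians → C(7,4) = 35.
Add back selections omitting two groups (i.e. drawn from a single group): C(3,4) + C(4,4) + C(7,4) = 36.
By inclusion–exclusion: 1001 − 575 + 36 = 462.

462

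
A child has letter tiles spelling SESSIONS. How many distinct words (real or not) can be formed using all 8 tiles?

1680

The 8 letters of SESSIONS have repeats: S appearing 4 times.
The number of distinct arrangements is 8!/(4!) = 40320/24 = 1680.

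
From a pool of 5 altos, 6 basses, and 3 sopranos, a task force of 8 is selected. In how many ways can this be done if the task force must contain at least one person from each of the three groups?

2828

Total 8-person selections from all 14: C(14,8) = 3003.
Selections missing a whole group: no altos → C(9,8) = 9; no basses → C(8,8) = 1; no sopranos → C(11,8) = 165.
Add back selections omitting two groups (i.e. drawn from a single group): C(5,8) + C(6,8) + C(3,8) = 0.
By inclusion–exclusion: 3003 − 175 + 0 = 2828.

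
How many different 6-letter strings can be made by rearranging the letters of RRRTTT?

RRRTTT has 6 letters with R appearing 3 times and T appearing 3 times.
The number of distinct arrangements is 6!/(3!·3!) = 720/36 = 20.

20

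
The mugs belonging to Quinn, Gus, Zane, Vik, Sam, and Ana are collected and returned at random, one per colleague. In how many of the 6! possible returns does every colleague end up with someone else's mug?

Count assignments avoiding every fixed point. For any j of the 6 colleagues fixed to their own mug, the other 6−j can be arranged in (6−j)! ways.
By inclusion–exclusion this is Σ_{j=0}^{6} (−1)^j C(6,j)·(6−j)!.
Computing: 720 − 720 + 360 − 120 + 30 − 6 + 1 = 265.

265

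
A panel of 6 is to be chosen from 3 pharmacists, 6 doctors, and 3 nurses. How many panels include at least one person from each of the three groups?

Total 6-person selections from all 12: C(12,6) = 924.
Subtract selections that omit an entire group: no pharmacists → C(9,6) = 84; no doctors → C(6,6) = 1; no nurses → C(9,6) = 84.
Add back selections omitting two groups (i.e. drawn from a single group): C(3,6) + C(6,6) + C(3,6) = 1.
By inclusion–exclusion: 924 − 169 + 1 = 756.

756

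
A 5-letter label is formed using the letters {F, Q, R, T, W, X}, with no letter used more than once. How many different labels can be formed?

720

Choose and order 5 of the 6 symbols: the first letter has 6 options, the next 5, and so on down to 2.
That product is 6 × 5 × 4 × 3 × 2 = 720.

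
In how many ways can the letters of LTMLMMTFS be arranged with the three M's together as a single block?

1260

Treat the 3 copies of M as a single block. The multiset to arrange is then {MMM, F, L, L, S, T, T}, 7 items in all.
That gives (7)!/(2!·2!) = 1260 arrangements.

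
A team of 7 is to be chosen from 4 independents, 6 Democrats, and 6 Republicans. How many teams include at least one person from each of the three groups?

Unrestricted: C(16,7) = 11440 ways to pick any 7 of the 16.
Subtract selections that omit an entire group: no independents → C(12,7) = 792; no Democrats → C(10,7) = 120; no Republicans → C(10,7) = 120.
Add back selections omitting two groups (i.e. drawn from a single group): C(4,7) + C(6,7) + C(6,7) = 0.
By inclusion–exclusion: 11440 − 1032 + 0 = 10408.

10408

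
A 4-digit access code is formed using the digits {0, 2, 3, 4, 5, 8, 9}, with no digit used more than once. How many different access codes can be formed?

Choose and order 4 of the 7 symbols: the first digit has 7 options, the next 6, then 5, 4.
7 × 6 × 5 × 4 = 840.

840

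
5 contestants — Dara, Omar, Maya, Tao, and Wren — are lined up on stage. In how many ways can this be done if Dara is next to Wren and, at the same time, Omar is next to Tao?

24

Treat {Dara,Wren} as one block (2 orders) and {Omar,Tao} as another (2 orders).
That leaves 3 units to arrange: 2 × 2 × 3! = 4 × 6 = 24.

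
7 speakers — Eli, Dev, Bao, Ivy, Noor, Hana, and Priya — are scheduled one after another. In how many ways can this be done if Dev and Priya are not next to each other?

3600

There are 7! = 5040 arrangements in all. If Dev and Priya are adjacent, merging them into one block gives 2·(6)! = 1440 arrangements.
Complementary counting: 5040 − 1440 = 3600.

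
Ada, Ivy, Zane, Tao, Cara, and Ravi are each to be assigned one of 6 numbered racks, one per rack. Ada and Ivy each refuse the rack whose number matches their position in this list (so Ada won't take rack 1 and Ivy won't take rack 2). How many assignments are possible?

Let Aᵢ (for i ∈ {1, 2}) be the placements that put person i in their forbidden rack. Any j of these fix j positions, leaving (6−j)! ways to fill the rest, and there are C(2,j) ways to pick which j.
By inclusion–exclusion, the number of valid placements is Σ_{j=0}^{2} (−1)^j C(2,j)·(6−j)!.
Computing: 720 − 240 + 24 = 504.

504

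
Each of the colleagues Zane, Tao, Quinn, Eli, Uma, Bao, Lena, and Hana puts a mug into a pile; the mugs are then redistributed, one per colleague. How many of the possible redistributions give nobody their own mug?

Count assignments avoiding every fixed point. For any j of the 8 colleagues fixed to their own mug, the other 8−j can be arranged in (8−j)! ways.
By inclusion–exclusion this is Σ_{j=0}^{8} (−1)^j C(8,j)·(8−j)!.
Computing: 40320 − 40320 + 20160 − 6720 + 1680 − 336 + 56 − 8 + 1 = 14833.

14833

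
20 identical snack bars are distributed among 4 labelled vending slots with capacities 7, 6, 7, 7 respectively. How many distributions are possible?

Ignoring the caps, the number of non-negative solutions to x_1+…+x_4 = 20 is C(23,3) = 1771.
Subtract solutions that violate a single cap (substitute x_i' = x_i − (cap_i+1)): x_1 ≥ 8 gives C(15,3) = 455; x_2 ≥ 7 gives C(16,3) = 560; x_3 ≥ 8 gives C(15,3) = 455; x_4 ≥ 8 gives C(15,3) = 455. Together 1925.
Add back pairs where two caps are both exceeded: 56 + 35 + 35 + 56 + 56 + 35 = 273.
By inclusion–exclusion the count is 1771 − 1925 + 273 = 119.

119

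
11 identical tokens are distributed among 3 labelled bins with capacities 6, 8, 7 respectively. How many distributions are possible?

47

Ignoring the caps, the number of non-negative solutions to x_1+…+x_3 = 11 is C(13,2) = 78.
Subtract solutions that violate a single cap (substitute x_i' = x_i − (cap_i+1)): x_1 ≥ 7 gives C(6,2) = 15; x_2 ≥ 9 gives C(4,2) = 6; x_3 ≥ 8 gives C(5,2) = 10. Together 31.
No two caps can be exceeded simultaneously, so the pair terms are all 0.
By inclusion–exclusion the count is 78 − 31 + 0 = 47.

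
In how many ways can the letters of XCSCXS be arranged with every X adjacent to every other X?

Treat the 2 copies of X as a single block. The multiset to arrange is then {XX, C, C, S, S}, 5 items in all.
That gives (5)!/(2!·2!) = 30 arrangements.

30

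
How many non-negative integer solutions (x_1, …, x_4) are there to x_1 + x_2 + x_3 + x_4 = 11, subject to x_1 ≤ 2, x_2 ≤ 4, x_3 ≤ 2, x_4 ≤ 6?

Ignoring the caps, the number of non-negative solutions to x_1+…+x_4 = 11 is C(14,3) = 364.
Subtract solutions that violate a single cap (substitute x_i' = x_i − (cap_i+1)): x_1 ≥ 3 gives C(11,3) = 165; x_2 ≥ 5 gives C(9,3) = 84; x_3 ≥ 3 gives C(11,3) = 165; x_4 ≥ 7 gives C(7,3) = 35. Together 449.
Add back pairs where two caps are both exceeded: 20 + 56 + 4 + 20 + 0 + 4 = 104.
Subtract triples: 1 + 0 + 0 + 0 = 1.
By inclusion–exclusion the count is 364 − 449 + 104 − 1 = 18.

18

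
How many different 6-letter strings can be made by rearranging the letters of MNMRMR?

Letter multiplicities in MNMRMR: M×3, N×1, R×2.
So there are 6! / (3!·2!) = 60 distinguishable arrangements.

60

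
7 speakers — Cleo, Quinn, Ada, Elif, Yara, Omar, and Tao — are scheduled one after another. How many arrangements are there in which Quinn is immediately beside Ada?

1440

Glue Quinn and Ada into one block (2 internal orders), leaving 6 units to arrange in a row.
That gives 2 × 6! = 2 × 720 = 1440.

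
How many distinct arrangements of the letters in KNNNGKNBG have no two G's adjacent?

2940

There are 9!/(4!·2!·2!) = 3780 arrangements of KNNNGKNBG in total.
If the two G's are adjacent, glue them into one block, leaving 8 items to arrange: (8)!/(4!·2!) = 840 ways.
Hence 3780 − 840 = 2940.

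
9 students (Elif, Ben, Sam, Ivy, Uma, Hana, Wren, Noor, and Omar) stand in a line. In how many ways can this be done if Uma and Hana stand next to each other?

Glue Uma and Hana into one block (2 internal orders), leaving 8 units to arrange in a row.
So the count is 2·(8)! = 80640.

80640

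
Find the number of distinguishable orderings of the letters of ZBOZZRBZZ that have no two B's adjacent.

There are 9!/(5!·2!) = 1512 arrangements of ZBOZZRBZZ in total.
If the two B's are adjacent, glue them into one block, leaving 8 items to arrange: (8)!/(5!) = 336 ways.
Hence 1512 − 336 = 1176.

1176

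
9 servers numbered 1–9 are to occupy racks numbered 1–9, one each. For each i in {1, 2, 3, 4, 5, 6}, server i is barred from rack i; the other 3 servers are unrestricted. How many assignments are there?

Let Aᵢ (for 1 ≤ i ≤ 6) be the placements that put server i in its forbidden rack. Any j of these fix j positions, leaving (9−j)! ways to fill the rest, and there are C(6,j) ways to pick which j.
By inclusion–exclusion, the number of valid placements is Σ_{j=0}^{6} (−1)^j C(6,j)·(9−j)!.
Computing: 362880 − 241920 + 75600 − 14400 + 1800 − 144 + 6 = 183822.

183822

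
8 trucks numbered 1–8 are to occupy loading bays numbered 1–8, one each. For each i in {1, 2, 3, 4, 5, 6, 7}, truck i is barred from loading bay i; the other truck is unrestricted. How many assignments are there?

16687

Let Aᵢ (for 1 ≤ i ≤ 7) be the placements that put truck i in its forbidden loading bay. Any j of these fix j positions, leaving (8−j)! ways to fill the rest, and there are C(7,j) ways to pick which j.
By inclusion–exclusion, the number of valid placements is Σ_{j=0}^{7} (−1)^j C(7,j)·(8−j)!.
Computing: 40320 − 35280 + 15120 − 4200 + 840 − 126 + 14 − 1 = 16687.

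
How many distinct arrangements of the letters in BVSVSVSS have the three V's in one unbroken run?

30

Treat the 3 copies of V as a single block. The multiset to arrange is then {VVV, B, S, S, S, S}, 6 items in all.
That gives (6)!/(4!) = 30 arrangements.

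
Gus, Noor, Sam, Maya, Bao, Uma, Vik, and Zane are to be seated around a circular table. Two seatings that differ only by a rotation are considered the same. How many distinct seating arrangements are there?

Fix one person's seat to break rotational symmetry; the remaining 7 people can be arranged in (7)! = 5040 ways.

5040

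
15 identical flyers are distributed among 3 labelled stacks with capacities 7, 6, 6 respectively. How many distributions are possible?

15

By stars and bars, unrestricted non-negative solutions to x_1+…+x_3 = 15 number C(15+2,2) = 136.
Subtract solutions that violate a single cap (substitute x_i' = x_i − (cap_i+1)): x_1 ≥ 8 gives C(9,2) = 36; x_2 ≥ 7 gives C(10,2) = 45; x_3 ≥ 7 gives C(10,2) = 45. Together 126.
Add back pairs where two caps are both exceeded: 1 + 1 + 3 = 5.
By inclusion–exclusion the count is 136 − 126 + 5 = 15.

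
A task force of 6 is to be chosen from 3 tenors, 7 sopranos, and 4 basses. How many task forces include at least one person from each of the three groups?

2331

With no constraint there are C(14,6) = 3003 possible selections.
Subtract selections that omit an entire group: no tenors → C(11,6) = 462; no sopranos → C(7,6) = 7; no basses → C(10,6) = 210.
Add back selections omitting two groups (i.e. drawn from a single group): C(3,6) + C(7,6) + C(4,6) = 7.
By inclusion–exclusion: 3003 − 679 + 7 = 2331.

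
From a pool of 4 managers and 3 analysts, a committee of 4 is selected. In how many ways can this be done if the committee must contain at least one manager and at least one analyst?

34

Unrestricted: C(7,4) = 35 ways to pick any 4 of the 7.
Subtract selections that omit an entire group: no managers → C(3,4) = 0; no analysts → C(4,4) = 1.
Both groups omitted at once is impossible, so 35 − 1 = 34.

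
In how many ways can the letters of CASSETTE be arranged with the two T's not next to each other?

3780

Total arrangements of CASSETTE: 8!/(2!·2!·2!) = 5040.
Arrangements with the T's together: treat TT as one letter, giving (7)!/(2!·2!) = 1260.
Hence 5040 − 1260 = 3780.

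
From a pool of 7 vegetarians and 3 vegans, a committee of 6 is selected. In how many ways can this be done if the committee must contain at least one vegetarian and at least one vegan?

Unrestricted: C(10,6) = 210 ways to pick any 6 of the 10.
Selections missing a whole group: no vegetarians → C(3,6) = 0; no vegans → C(7,6) = 7.
Both groups omitted at once is impossible, so 210 − 7 = 203.

203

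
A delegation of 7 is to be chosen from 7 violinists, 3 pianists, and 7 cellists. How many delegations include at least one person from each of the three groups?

15778

Unrestricted: C(17,7) = 19448 ways to pick any 7 of the 17.
Subtract selections that omit an entire group: no violinists → C(10,7) = 120; no pianists → C(14,7) = 3432; no cellists → C(10,7) = 120.
Add back selections omitting two groups (i.e. drawn from a single group): C(7,7) + C(3,7) + C(7,7) = 2.
By inclusion–exclusion: 19448 − 3672 + 2 = 15778.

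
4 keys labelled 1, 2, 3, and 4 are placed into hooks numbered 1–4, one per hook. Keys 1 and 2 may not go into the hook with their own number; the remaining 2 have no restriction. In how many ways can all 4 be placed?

14

Let Aᵢ (for i ∈ {1, 2}) be the placements that put key i in its forbidden hook. Any j of these fix j positions, leaving (4−j)! ways to fill the rest, and there are C(2,j) ways to pick which j.
By inclusion–exclusion, the number of valid placements is Σ_{j=0}^{2} (−1)^j C(2,j)·(4−j)!.
Computing: 24 − 12 + 2 = 14.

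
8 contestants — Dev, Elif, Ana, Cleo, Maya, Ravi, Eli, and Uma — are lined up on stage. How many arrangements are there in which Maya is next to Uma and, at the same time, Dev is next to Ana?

2880

Treat {Maya,Uma} as one block (2 orders) and {Dev,Ana} as another (2 orders).
That leaves 6 units to arrange: 2 × 2 × 6! = 4 × 720 = 2880.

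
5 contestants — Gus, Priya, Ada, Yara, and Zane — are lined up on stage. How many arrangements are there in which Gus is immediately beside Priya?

48

Place the 3 others and the Gus-Priya pair as 4 objects in a line; the pair has 2 internal arrangements.
So the count is 2·(4)! = 48.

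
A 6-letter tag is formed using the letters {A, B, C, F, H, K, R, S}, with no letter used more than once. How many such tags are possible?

20160

Choose and order 6 of the 8 symbols: the first letter has 8 options, the next 7, and so on down to 3.
8 × 7 × 6 × 5 × 4 × 3 = 20160.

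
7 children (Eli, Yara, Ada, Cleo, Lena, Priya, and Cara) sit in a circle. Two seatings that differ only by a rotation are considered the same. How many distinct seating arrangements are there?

720

Fix one person's seat to break rotational symmetry; the remaining 6 people can be arranged in (6)! = 720 ways.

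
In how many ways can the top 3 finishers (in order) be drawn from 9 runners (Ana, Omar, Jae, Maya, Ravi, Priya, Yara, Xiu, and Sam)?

504

There are 9 choices for 1st place, 8 for 2nd, and 7 for 3rd.
That gives 9 × 8 × 7 = 504.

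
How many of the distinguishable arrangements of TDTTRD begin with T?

With the first slot taken by T, it remains to arrange the other 5 letters (DTTRD).
Those 5 letters have D appearing twice and T appearing twice, giving (5)!/(2!·2!) = 30.

30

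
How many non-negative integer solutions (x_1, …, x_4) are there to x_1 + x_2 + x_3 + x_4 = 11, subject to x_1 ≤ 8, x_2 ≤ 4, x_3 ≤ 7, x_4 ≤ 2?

106

Ignoring the caps, the number of non-negative solutions to x_1+…+x_4 = 11 is C(14,3) = 364.
Subtract solutions that violate a single cap (substitute x_i' = x_i − (cap_i+1)): x_1 ≥ 9 gives C(5,3) = 10; x_2 ≥ 5 gives C(9,3) = 84; x_3 ≥ 8 gives C(6,3) = 20; x_4 ≥ 3 gives C(11,3) = 165. Together 279.
Add back pairs where two caps are both exceeded: 0 + 0 + 0 + 0 + 20 + 1 = 21.
By inclusion–exclusion the count is 364 − 279 + 21 = 106.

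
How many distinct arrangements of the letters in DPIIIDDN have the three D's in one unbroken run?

120

Treat the 3 copies of D as a single block. The multiset to arrange is then {DDD, I, I, I, N, P}, 6 items in all.
That gives (6)!/(3!) = 120 arrangements.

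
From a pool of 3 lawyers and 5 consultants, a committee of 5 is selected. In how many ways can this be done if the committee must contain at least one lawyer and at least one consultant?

55

Total 5-person selections from all 8: C(8,5) = 56.
Subtract selections that omit an entire group: no lawyers → C(5,5) = 1; no consultants → C(3,5) = 0.
Both groups omitted at once is impossible, so 56 − 1 = 55.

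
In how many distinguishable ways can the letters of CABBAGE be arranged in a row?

1260

CABBAGE has 7 letters with A appearing twice and B appearing twice.
The number of distinct arrangements is 7!/(2!·2!) = 5040/4 = 1260.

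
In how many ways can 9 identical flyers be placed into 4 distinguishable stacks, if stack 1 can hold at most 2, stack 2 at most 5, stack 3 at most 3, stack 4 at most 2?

18

Without the upper bounds there are C(12,3) = 220 ways to split 9 among 4 stacks.
Subtract solutions that violate a single cap (substitute x_i' = x_i − (cap_i+1)): x_1 ≥ 3 gives C(9,3) = 84; x_2 ≥ 6 gives C(6,3) = 20; x_3 ≥ 4 gives C(8,3) = 56; x_4 ≥ 3 gives C(9,3) = 84. Together 244.
Add back pairs where two caps are both exceeded: 1 + 10 + 20 + 0 + 1 + 10 = 42.
By inclusion–exclusion the count is 220 − 244 + 42 = 18.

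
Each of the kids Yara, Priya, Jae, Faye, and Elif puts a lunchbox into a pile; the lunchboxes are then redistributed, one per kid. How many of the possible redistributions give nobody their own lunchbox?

This is the derangement count D_5: permutations of 5 items with no fixed point.
By inclusion–exclusion this is Σ_{j=0}^{5} (−1)^j C(5,j)·(5−j)!.
Computing: 120 − 120 + 60 − 20 + 5 − 1 = 44.

44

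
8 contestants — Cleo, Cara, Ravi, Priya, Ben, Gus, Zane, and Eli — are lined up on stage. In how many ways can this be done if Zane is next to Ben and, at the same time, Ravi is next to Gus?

Treat {Zane,Ben} as one block (2 orders) and {Ravi,Gus} as another (2 orders).
That leaves 6 units to arrange: 2 × 2 × 6! = 4 × 720 = 2880.

2880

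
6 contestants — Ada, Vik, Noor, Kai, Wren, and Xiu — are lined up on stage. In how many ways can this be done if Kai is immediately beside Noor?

Glue Kai and Noor into one block (2 internal orders), leaving 5 units to arrange in a row.
That gives 2 × 5! = 2 × 120 = 240.

240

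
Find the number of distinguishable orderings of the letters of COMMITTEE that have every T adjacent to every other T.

10080

Treat the 2 copies of T as a single block. The multiset to arrange is then {TT, C, E, E, I, M, M, O}, 8 items in all.
That gives (8)!/(2!·2!) = 10080 arrangements.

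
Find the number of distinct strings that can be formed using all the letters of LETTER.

180

Letter multiplicities in LETTER: E×2, L×1, R×1, T×2.
The number of distinct arrangements is 6!/(2!·2!) = 720/4 = 180.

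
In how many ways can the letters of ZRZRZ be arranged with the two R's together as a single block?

Treat the 2 copies of R as a single block. The multiset to arrange is then {RR, Z, Z, Z}, 4 items in all.
That gives (4)!/(3!) = 4 arrangements.

4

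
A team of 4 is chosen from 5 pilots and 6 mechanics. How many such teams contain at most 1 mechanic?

Split by how many mechanics are chosen (0 through 1).
Sum: C(6,0)·C(5,4) + C(6,1)·C(5,3) = 5 + 60 = 65.

65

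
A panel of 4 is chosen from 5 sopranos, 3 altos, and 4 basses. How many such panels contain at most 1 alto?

Split by how many altos are chosen (0 through 1).
Sum: C(3,0)·C(9,4) + C(3,1)·C(9,3) = 126 + 252 = 378.

378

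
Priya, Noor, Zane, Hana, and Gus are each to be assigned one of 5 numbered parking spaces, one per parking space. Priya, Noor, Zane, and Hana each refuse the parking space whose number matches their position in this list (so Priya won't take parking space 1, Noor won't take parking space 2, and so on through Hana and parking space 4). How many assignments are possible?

53

Let Aᵢ (for 1 ≤ i ≤ 4) be the placements that put person i in their forbidden parking space. Any j of these fix j positions, leaving (5−j)! ways to fill the rest, and there are C(4,j) ways to pick which j.
By inclusion–exclusion, the number of valid placements is Σ_{j=0}^{4} (−1)^j C(4,j)·(5−j)!.
Computing: 120 − 96 + 36 − 8 + 1 = 53.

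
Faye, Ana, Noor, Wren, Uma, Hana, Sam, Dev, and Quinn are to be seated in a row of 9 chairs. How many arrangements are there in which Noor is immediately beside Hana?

Treat {Noor, Hana} as a single unit. There are 8 units to order, and the pair itself can be ordered 2 ways.
So the count is 2·(8)! = 80640.

80640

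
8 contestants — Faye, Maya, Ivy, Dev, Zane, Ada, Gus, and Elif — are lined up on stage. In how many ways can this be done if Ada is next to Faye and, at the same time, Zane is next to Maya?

Treat {Ada,Faye} as one block (2 orders) and {Zane,Maya} as another (2 orders).
That leaves 6 units to arrange: 2 × 2 × 6! = 4 × 720 = 2880.

2880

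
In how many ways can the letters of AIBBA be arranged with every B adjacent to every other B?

Treat the 2 copies of B as a single block. The multiset to arrange is then {BB, A, A, I}, 4 items in all.
That gives (4)!/(2!) = 12 arrangements.

12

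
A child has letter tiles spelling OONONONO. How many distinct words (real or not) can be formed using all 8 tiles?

The 8 letters of OONONONO have repeats: N appearing 3 times and O appearing 5 times.
The number of distinct arrangements is 8!/(5!·3!) = 40320/720 = 56.

56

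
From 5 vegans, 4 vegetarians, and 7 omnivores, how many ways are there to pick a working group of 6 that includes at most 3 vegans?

7722

Split by how many vegans are chosen (0 through 3).
Sum: C(5,0)·C(11,6) + C(5,1)·C(11,5) + C(5,2)·C(11,4) + C(5,3)·C(11,3) = 462 + 2310 + 3300 + 1650 = 7722.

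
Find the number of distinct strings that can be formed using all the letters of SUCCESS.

SUCCESS has 7 letters with C appearing twice and S appearing 3 times.
The number of distinct arrangements is 7!/(3!·2!) = 5040/12 = 420.

420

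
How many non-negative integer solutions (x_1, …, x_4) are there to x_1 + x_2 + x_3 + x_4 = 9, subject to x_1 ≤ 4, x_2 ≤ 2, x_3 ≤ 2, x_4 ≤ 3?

By stars and bars, unrestricted non-negative solutions to x_1+…+x_4 = 9 number C(9+3,3) = 220.
Subtract solutions that violate a single cap (substitute x_i' = x_i − (cap_i+1)): x_1 ≥ 5 gives C(7,3) = 35; x_2 ≥ 3 gives C(9,3) = 84; x_3 ≥ 3 gives C(9,3) = 84; x_4 ≥ 4 gives C(8,3) = 56. Together 259.
Add back pairs where two caps are both exceeded: 4 + 4 + 1 + 20 + 10 + 10 = 49.
By inclusion–exclusion the count is 220 − 259 + 49 = 10.

10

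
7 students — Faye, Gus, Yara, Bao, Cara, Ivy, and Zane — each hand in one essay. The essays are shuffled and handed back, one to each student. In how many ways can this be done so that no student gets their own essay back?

Count assignments avoiding every fixed point. For any j of the 7 students fixed to their own essay, the other 7−j can be arranged in (7−j)! ways.
By inclusion–exclusion this is Σ_{j=0}^{7} (−1)^j C(7,j)·(7−j)!.
Computing: 5040 − 5040 + 2520 − 840 + 210 − 42 + 7 − 1 = 1854.

1854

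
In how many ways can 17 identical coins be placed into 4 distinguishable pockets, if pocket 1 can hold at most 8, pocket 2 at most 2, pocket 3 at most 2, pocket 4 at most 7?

10

By stars and bars, unrestricted non-negative solutions to x_1+…+x_4 = 17 number C(17+3,3) = 1140.
Subtract solutions that violate a single cap (substitute x_i' = x_i − (cap_i+1)): x_1 ≥ 9 gives C(11,3) = 165; x_2 ≥ 3 gives C(17,3) = 680; x_3 ≥ 3 gives C(17,3) = 680; x_4 ≥ 8 gives C(12,3) = 220. Together 1745.
Add back pairs where two caps are both exceeded: 56 + 56 + 1 + 364 + 84 + 84 = 645.
Subtract triples: 10 + 0 + 0 + 20 = 30.
By inclusion–exclusion the count is 1140 − 1745 + 645 − 30 = 10.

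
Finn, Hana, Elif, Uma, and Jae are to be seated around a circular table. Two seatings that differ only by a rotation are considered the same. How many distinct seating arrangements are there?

24

Around a circle, 5 distinct people have 5!/5 = (4)! = 24 rotationally distinct seatings.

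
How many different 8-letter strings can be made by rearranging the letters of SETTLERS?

SETTLERS has 8 letters with E appearing twice, S appearing twice, and T appearing twice.
So there are 8! / (2!·2!·2!) = 5040 distinguishable arrangements.

5040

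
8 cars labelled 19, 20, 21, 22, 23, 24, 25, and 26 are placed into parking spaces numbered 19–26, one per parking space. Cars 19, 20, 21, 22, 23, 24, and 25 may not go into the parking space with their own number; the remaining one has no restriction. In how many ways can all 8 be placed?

16687

Let Aᵢ (for 19 ≤ i ≤ 25) be the placements that put car i in its forbidden parking space. Any j of these fix j positions, leaving (8−j)! ways to fill the rest, and there are C(7,j) ways to pick which j.
By inclusion–exclusion, the number of valid placements is Σ_{j=0}^{7} (−1)^j C(7,j)·(8−j)!.
Computing: 40320 − 35280 + 15120 − 4200 + 840 − 126 + 14 − 1 = 16687.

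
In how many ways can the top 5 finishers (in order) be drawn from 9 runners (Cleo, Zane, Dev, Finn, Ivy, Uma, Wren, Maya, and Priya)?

There are 9 choices for 1st place, 8 for 2nd, and so on down to 5 for position 5.
That gives 9 × 8 × 7 × 6 × 5 = 15120.

15120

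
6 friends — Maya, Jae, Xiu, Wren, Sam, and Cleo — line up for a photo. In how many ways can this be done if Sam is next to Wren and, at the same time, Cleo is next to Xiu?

Treat {Sam,Wren} as one block (2 orders) and {Cleo,Xiu} as another (2 orders).
That leaves 4 units to arrange: 2 × 2 × 4! = 4 × 24 = 96.

96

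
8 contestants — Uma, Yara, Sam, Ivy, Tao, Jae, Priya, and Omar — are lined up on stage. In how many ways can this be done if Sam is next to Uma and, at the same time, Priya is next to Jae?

Treat {Sam,Uma} as one block (2 orders) and {Priya,Jae} as another (2 orders).
That leaves 6 units to arrange: 2 × 2 × 6! = 4 × 720 = 2880.

2880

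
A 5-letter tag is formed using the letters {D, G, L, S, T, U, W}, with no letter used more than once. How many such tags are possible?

2520

This is a permutation of 5 out of 7: P(7,5) = 7!/2!.
7 × 6 × 5 × 4 × 3 = 2520.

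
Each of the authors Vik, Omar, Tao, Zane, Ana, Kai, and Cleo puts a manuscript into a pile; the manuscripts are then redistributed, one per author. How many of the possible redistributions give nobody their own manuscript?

Let Aᵢ be the assignments in which author i gets their own manuscript. We want the size of the complement of A₁∪…∪A_7.
By inclusion–exclusion this is Σ_{j=0}^{7} (−1)^j C(7,j)·(7−j)!.
Computing: 5040 − 5040 + 2520 − 840 + 210 − 42 + 7 − 1 = 1854.

1854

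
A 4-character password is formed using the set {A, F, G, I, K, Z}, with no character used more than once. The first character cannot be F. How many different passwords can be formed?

300

The first character has 6−1 = 5 choices (anything except F).
The remaining 3 characters are filled from the other 5 symbols without repetition: 5 × 4 × 3 = 60.
Total: 5 × 60 = 300.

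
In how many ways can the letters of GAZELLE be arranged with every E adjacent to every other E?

Treat the 2 copies of E as a single block. The multiset to arrange is then {EE, A, G, L, L, Z}, 6 items in all.
That gives (6)!/(2!) = 360 arrangements.

360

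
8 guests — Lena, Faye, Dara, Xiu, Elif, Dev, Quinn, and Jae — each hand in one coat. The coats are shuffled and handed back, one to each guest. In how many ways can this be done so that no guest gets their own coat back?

Count assignments avoiding every fixed point. For any j of the 8 guests fixed to their own coat, the other 8−j can be arranged in (8−j)! ways.
By inclusion–exclusion this is Σ_{j=0}^{8} (−1)^j C(8,j)·(8−j)!.
Computing: 40320 − 40320 + 20160 − 6720 + 1680 − 336 + 56 − 8 + 1 = 14833.

14833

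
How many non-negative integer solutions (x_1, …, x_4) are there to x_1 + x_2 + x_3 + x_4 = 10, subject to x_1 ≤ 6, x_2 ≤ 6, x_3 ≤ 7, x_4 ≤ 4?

180

Ignoring the caps, the number of non-negative solutions to x_1+…+x_4 = 10 is C(13,3) = 286.
Subtract solutions that violate a single cap (substitute x_i' = x_i − (cap_i+1)): x_1 ≥ 7 gives C(6,3) = 20; x_2 ≥ 7 gives C(6,3) = 20; x_3 ≥ 8 gives C(5,3) = 10; x_4 ≥ 5 gives C(8,3) = 56. Together 106.
No two caps can be exceeded simultaneously, so the pair terms are all 0.
By inclusion–exclusion the count is 286 − 106 + 0 = 180.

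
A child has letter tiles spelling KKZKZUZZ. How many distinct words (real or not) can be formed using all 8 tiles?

280

Letter multiplicities in KKZKZUZZ: K×3, U×1, Z×4.
Dividing 8! = 40320 by 4!·3! = 144 for the repeated letters gives 280.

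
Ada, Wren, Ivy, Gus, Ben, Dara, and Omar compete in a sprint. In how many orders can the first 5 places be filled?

2520

There are 7 choices for 1st place, 6 for 2nd, and so on down to 3 for position 5.
That gives 7 × 6 × 5 × 4 × 3 = 2520.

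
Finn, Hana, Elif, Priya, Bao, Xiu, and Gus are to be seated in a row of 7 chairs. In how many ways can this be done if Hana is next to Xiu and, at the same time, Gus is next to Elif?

Treat {Hana,Xiu} as one block (2 orders) and {Gus,Elif} as another (2 orders).
That leaves 5 units to arrange: 2 × 2 × 5! = 4 × 120 = 480.

480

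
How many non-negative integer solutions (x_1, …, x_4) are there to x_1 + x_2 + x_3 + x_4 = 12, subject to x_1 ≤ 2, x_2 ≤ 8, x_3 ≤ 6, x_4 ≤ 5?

106

By stars and bars, unrestricted non-negative solutions to x_1+…+x_4 = 12 number C(12+3,3) = 455.
Subtract solutions that violate a single cap (substitute x_i' = x_i − (cap_i+1)): x_1 ≥ 3 gives C(12,3) = 220; x_2 ≥ 9 gives C(6,3) = 20; x_3 ≥ 7 gives C(8,3) = 56; x_4 ≥ 6 gives C(9,3) = 84. Together 380.
Add back pairs where two caps are both exceeded: 1 + 10 + 20 + 0 + 0 + 0 = 31.
By inclusion–exclusion the count is 455 − 380 + 31 = 106.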